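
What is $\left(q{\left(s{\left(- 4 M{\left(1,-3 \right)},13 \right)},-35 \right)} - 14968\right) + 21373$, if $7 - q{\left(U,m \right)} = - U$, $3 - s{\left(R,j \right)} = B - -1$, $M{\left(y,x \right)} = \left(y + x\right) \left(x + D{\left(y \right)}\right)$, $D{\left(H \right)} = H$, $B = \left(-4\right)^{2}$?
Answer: $6398$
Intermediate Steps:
$B = 16$
$M{\left(y,x \right)} = \left(x + y\right)^{2}$ ($M{\left(y,x \right)} = \left(y + x\right) \left(x + y\right) = \left(x + y\right) \left(x + y\right) = \left(x + y\right)^{2}$)
$s{\left(R,j \right)} = -14$ ($s{\left(R,j \right)} = 3 - \left(16 - -1\right) = 3 - \left(16 + 1\right) = 3 - 17 = -14$)
$q{\left(U,m \right)} = 7 + U$ ($q{\left(U,m \right)} = 7 - - U = 7 + U$)
$\left(q{\left(s{\left(- 4 M{\left(1,-3 \right)},13 \right)},-35 \right)} - 14968\right) + 21373 = \left(\left(7 - 14\right) - 14968\right) + 21373 = \left(-7 - 14968\right) + 21373 = -14975 + 21373 = 6398$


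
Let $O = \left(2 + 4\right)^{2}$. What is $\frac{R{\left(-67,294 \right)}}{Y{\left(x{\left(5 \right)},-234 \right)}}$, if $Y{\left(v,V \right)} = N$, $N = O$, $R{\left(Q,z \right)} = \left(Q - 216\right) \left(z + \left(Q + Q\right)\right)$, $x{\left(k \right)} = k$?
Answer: $- \frac{11320}{9} \approx -1257.8$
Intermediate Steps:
$O = 36$ ($O = 6^{2} = 36$)
$R{\left(Q,z \right)} = \left(-216 + Q\right) \left(z + 2 Q\right)$
$N = 36$
$Y{\left(v,V \right)} = 36$
$\frac{R{\left(-67,294 \right)}}{Y{\left(x{\left(5 \right)},-234 \right)}} = \frac{\left(-432\right) \left(-67\right) - 63504 + 2 \left(-67\right)^{2} - 19698}{36} = \left(28944 - 63504 + 2 \cdot 4489 - 19698\right) \frac{1}{36} = \left(28944 - 63504 + 8978 - 19698\right) \frac{1}{36} = \left(-45280\right) \frac{1}{36} = - \frac{11320}{9}$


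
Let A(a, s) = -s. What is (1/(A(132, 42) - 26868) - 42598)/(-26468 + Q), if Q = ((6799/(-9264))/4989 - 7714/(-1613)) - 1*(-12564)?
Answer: 4747629502635575416/1549094704331668325 ≈ 3.0648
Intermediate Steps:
Q = 937000062512029/74549788848 (Q = ((6799*(-1/9264))*(1/4989) - 7714*(-1/1613)) + 12564 = (-6799/9264*1/4989 + 7714/1613) + 12564 = (-6799/46218096 + 7714/1613) + 12564 = 356515425757/74549788848 + 12564 = 937000062512029/74549788848 ≈ 12569.)
(1/(A(132, 42) - 26868) - 42598)/(-26468 + Q) = (1/(-1*42 - 26868) - 42598)/(-26468 + 937000062512029/74549788848) = (1/(-42 - 26868) - 42598)/(-1036183748716835/74549788848) = (1/(-26910) - 42598)*(-74549788848/1036183748716835) = (-1/26910 - 42598)*(-74549788848/1036183748716835) = -1146312181/26910*(-74549788848/1036183748716835) = 4747629502635575416/1549094704331668325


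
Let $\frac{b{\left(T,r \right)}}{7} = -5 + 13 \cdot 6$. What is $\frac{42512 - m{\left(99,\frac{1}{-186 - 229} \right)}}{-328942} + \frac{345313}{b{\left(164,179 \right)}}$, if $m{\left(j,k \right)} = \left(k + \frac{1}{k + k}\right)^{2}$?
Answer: $\frac{78250929903223919}{115796761481800} \approx 675.76$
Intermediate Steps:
$m{\left(j,k \right)} = \left(k + \frac{1}{2 k}\right)^{2}$
$b{\left(T,r \right)} = 511$ ($b{\left(T,r \right)} = 7 \left(-5 + 13 \cdot 6\right) = 7 \left(-5 + 78\right) = 7 \cdot 73 = 511$)
$\frac{42512 - m{\left(99,\frac{1}{-186 - 229} \right)}}{-328942} + \frac{345313}{b{\left(164,179 \right)}} = \frac{42512 - \frac{\left(1 + 2 \left(\frac{1}{-186 - 229}\right)^{2}\right)^{2}}{4 \frac{1}{\left(-186 - 229\right)^{2}}}}{-328942} + \frac{345313}{511} = \left(42512 - \frac{\left(1 + 2 \left(\frac{1}{-415}\right)^{2}\right)^{2}}{4 \cdot \frac{1}{172225}}\right) \left(- \frac{1}{328942}\right) + 345313 \cdot \frac{1}{511} = \left(42512 - \frac{\left(1 + 2 \left(- \frac{1}{415}\right)^{2}\right)^{2}}{4 \cdot \frac{1}{172225}}\right) \left(- \frac{1}{328942}\right) + \frac{345313}{511} = \left(42512 - \frac{1}{4} \cdot 172225 \left(1 + 2 \cdot \frac{1}{172225}\right)^{2}\right) \left(- \frac{1}{328942}\right) + \frac{345313}{511} = \left(42512 - \frac{1}{4} \cdot 172225 \left(1 + \frac{2}{172225}\right)^{2}\right) \left(- \frac{1}{328942}\right) + \frac{345313}{511} = \left(42512 - \frac{1}{4} \cdot 172225 \left(\frac{172227}{172225}\right)^{2}\right) \left(- \frac{1}{328942}\right) + \frac{345313}{511} = \left(42512 - \frac{1}{4} \cdot 172225 \cdot \frac{29662139529}{29661450625}\right) \left(- \frac{1}{328942}\right) + \frac{345313}{511} = \left(42512 - \frac{29662139529}{688900}\right) \left(- \frac{1}{328942}\right) + \frac{345313}{511} = \left(- \frac{375622729}{688900}\right) \left(- \frac{1}{328942}\right) + \frac{345313}{511} = \frac{375622729}{226608143800} + \frac{345313}{511} = \frac{78250929903223919}{115796761481800}$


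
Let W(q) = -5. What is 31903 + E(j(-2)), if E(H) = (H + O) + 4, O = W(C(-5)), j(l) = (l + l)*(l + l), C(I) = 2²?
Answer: 31918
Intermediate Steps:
C(I) = 4
j(l) = 4*l² (j(l) = (2*l)*(2*l) = 4*l²)
O = -5
E(H) = -1 + H (E(H) = (H - 5) + 4 = (-5 + H) + 4 = -1 + H)
31903 + E(j(-2)) = 31903 + (-1 + 4*(-2)²) = 31903 + (-1 + 4*4) = 31903 + (-1 + 16) = 31903 + 15 = 31918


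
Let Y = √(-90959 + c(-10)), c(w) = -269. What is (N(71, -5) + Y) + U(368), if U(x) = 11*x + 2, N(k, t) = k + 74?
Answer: 4195 + 2*I*√22807 ≈ 4195.0 + 302.04*I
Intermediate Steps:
N(k, t) = 74 + k
U(x) = 2 + 11*x
Y = 2*I*√22807 (Y = √(-90959 - 269) = √(-91228) = 2*I*√22807 ≈ 302.04*I)
(N(71, -5) + Y) + U(368) = ((74 + 71) + 2*I*√22807) + (2 + 11*368) = (145 + 2*I*√22807) + (2 + 4048) = (145 + 2*I*√22807) + 4050 = 4195 + 2*I*√22807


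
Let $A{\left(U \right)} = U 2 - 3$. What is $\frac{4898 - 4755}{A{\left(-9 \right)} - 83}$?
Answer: $- \frac{11}{8} \approx -1.375$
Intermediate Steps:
$A{\left(U \right)} = -3 + 2 U$ ($A{\left(U \right)} = 2 U - 3 = -3 + 2 U$)
$\frac{4898 - 4755}{A{\left(-9 \right)} - 83} = \frac{4898 - 4755}{\left(-3 + 2 \left(-9\right)\right) - 83} = \frac{143}{\left(-3 - 18\right) + \left(\left(-626 - 117\right) + 660\right)} = \frac{143}{-21 + \left(-743 + 660\right)} = \frac{143}{-21 - 83} = \frac{143}{-104} = 143 \left(- \frac{1}{104}\right) = - \frac{11}{8}$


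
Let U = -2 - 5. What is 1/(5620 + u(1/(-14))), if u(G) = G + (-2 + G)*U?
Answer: 7/39441 ≈ 0.00017748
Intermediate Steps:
U = -7
u(G) = 14 - 6*G (u(G) = G + (-2 + G)*(-7) = G + (14 - 7*G) = 14 - 6*G)
1/(5620 + u(1/(-14))) = 1/(5620 + (14 - 6/(-14))) = 1/(5620 + (14 - 6*(-1/14))) = 1/(5620 + (14 + 3/7)) = 1/(5620 + 101/7) = 1/(39441/7) = 7/39441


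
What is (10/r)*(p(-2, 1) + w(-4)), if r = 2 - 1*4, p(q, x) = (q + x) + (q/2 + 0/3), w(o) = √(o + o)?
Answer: 10 - 10*I*√2 ≈ 10.0 - 14.142*I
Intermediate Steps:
w(o) = √2*√o (w(o) = √(2*o) = √2*√o)
p(q, x) = x + 3*q/2 (p(q, x) = (q + x) + (q*(½) + 0*(⅓)) = (q + x) + (q/2 + 0) = (q + x) + q/2 = x + 3*q/2)
r = -2 (r = 2 - 4 = -2)
(10/r)*(p(-2, 1) + w(-4)) = (10/(-2))*((1 + (3/2)*(-2)) + √2*√(-4)) = (10*(-½))*((1 - 3) + √2*(2*I)) = -5*(-2 + 2*I*√2) = 10 - 10*I*√2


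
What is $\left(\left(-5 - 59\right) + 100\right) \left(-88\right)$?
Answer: $-3168$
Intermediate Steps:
$\left(\left(-5 - 59\right) + 100\right) \left(-88\right) = \left(-64 + 100\right) \left(-88\right) = 36 \left(-88\right) = -3168$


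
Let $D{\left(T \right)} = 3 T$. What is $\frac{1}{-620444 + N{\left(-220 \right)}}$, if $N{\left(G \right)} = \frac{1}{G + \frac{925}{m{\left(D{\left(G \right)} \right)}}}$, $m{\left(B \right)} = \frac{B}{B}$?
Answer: $- \frac{705}{437413019} \approx -1.6117 \cdot 10^{-6}$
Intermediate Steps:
$m{\left(B \right)} = 1$
$N{\left(G \right)} = \frac{1}{925 + G}$ ($N{\left(G \right)} = \frac{1}{G + \frac{925}{1}} = \frac{1}{G + 925 \cdot 1} = \frac{1}{G + 925} = \frac{1}{925 + G}$)
$\frac{1}{-620444 + N{\left(-220 \right)}} = \frac{1}{-620444 + \frac{1}{925 - 220}} = \frac{1}{-620444 + \frac{1}{705}} = \frac{1}{- \frac{437413019}{705}} = - \frac{705}{437413019}$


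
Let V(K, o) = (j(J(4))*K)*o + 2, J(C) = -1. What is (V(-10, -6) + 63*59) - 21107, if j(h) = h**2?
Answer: -17328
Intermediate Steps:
V(K, o) = 2 + K*o (V(K, o) = ((-1)**2*K)*o + 2 = (1*K)*o + 2 = K*o + 2 = 2 + K*o)
(V(-10, -6) + 63*59) - 21107 = ((2 - 10*(-6)) + 63*59) - 21107 = ((2 + 60) + 3717) - 21107 = (62 + 3717) - 21107 = 3779 - 21107 = -17328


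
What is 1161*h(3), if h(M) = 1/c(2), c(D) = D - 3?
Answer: -1161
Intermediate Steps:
c(D) = -3 + D
h(M) = -1 (h(M) = 1/(-3 + 2) = 1/(-1) = -1)
1161*h(3) = 1161*(-1) = -1161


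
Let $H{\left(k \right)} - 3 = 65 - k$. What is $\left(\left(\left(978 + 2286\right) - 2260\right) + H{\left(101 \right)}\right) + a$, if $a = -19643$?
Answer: $-18672$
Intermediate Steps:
$H{\left(k \right)} = 68 - k$ ($H{\left(k \right)} = 3 - \left(-65 + k\right) = 68 - k$)
$\left(\left(\left(978 + 2286\right) - 2260\right) + H{\left(101 \right)}\right) + a = \left(\left(\left(978 + 2286\right) - 2260\right) + \left(68 - 101\right)\right) - 19643 = \left(\left(3264 - 2260\right) + \left(68 - 101\right)\right) - 19643 = \left(1004 - 33\right) - 19643 = 971 - 19643 = -18672$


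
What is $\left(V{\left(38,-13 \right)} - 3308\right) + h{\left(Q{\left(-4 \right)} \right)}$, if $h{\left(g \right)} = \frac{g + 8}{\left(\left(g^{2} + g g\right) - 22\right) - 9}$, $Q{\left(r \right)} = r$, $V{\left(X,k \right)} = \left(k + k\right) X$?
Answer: $-4292$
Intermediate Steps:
$V{\left(X,k \right)} = 2 X k$ ($V{\left(X,k \right)} = 2 k X = 2 X k$)
$h{\left(g \right)} = \frac{8 + g}{-31 + 2 g^{2}}$ ($h{\left(g \right)} = \frac{8 + g}{\left(\left(g^{2} + g^{2}\right) - 22\right) - 9} = \frac{8 + g}{\left(2 g^{2} - 22\right) - 9} = \frac{8 + g}{\left(-22 + 2 g^{2}\right) - 9} = \frac{8 + g}{-31 + 2 g^{2}}$)
$\left(V{\left(38,-13 \right)} - 3308\right) + h{\left(Q{\left(-4 \right)} \right)} = \left(2 \cdot 38 \left(-13\right) - 3308\right) + \frac{8 - 4}{-31 + 2 \left(-4\right)^{2}} = \left(-988 - 3308\right) + \frac{1}{-31 + 2 \cdot 16} \cdot 4 = -4296 + \frac{1}{-31 + 32} \cdot 4 = -4296 + 1^{-1} \cdot 4 = -4296 + 1 \cdot 4 = -4296 + 4 = -4292$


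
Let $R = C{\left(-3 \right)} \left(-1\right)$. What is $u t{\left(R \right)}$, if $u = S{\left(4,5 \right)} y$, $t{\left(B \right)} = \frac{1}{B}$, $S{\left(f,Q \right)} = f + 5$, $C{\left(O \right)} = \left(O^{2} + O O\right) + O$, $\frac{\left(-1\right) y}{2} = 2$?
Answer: $\frac{12}{5} \approx 2.4$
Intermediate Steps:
$y = -4$ ($y = \left(-2\right) 2 = -4$)
$C{\left(O \right)} = O + 2 O^{2}$ ($C{\left(O \right)} = \left(O^{2} + O^{2}\right) + O = 2 O^{2} + O = O + 2 O^{2}$)
$R = -15$ ($R = - 3 \left(1 + 2 \left(-3\right)\right) \left(-1\right) = - 3 \left(1 - 6\right) \left(-1\right) = \left(-3\right) \left(-5\right) \left(-1\right) = 15 \left(-1\right) = -15$)
$S{\left(f,Q \right)} = 5 + f$
$u = -36$ ($u = \left(5 + 4\right) \left(-4\right) = 9 \left(-4\right) = -36$)
$u t{\left(R \right)} = - \frac{36}{-15} = \left(-36\right) \left(- \frac{1}{15}\right) = \frac{12}{5}$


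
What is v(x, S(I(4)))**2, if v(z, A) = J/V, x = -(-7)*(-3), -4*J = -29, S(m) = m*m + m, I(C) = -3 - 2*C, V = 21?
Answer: 841/7056 ≈ 0.11919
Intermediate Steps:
S(m) = m + m**2 (S(m) = m**2 + m = m + m**2)
J = 29/4 (J = -1/4*(-29) = 29/4 ≈ 7.2500)
x = -21 (x = -1*21 = -21)
v(z, A) = 29/84 (v(z, A) = (29/4)/21 = (29/4)*(1/21) = 29/84)
v(x, S(I(4)))**2 = (29/84)**2 = 841/7056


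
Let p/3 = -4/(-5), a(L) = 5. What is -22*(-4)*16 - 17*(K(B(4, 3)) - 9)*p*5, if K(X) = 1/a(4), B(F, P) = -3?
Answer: 16016/5 ≈ 3203.2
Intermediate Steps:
p = 12/5 (p = 3*(-4/(-5)) = 3*(-4*(-⅕)) = 3*(⅘) = 12/5 ≈ 2.4000)
K(X) = ⅕ (K(X) = 1/5 = ⅕)
-22*(-4)*16 - 17*(K(B(4, 3)) - 9)*p*5 = -22*(-4)*16 - 17*(⅕ - 9)*(12/5)*5 = 88*16 - 17*(-44/5)*12 = 1408 - (-748)*12/5 = 1408 - 1*(-8976/5) = 1408 + 8976/5 = 16016/5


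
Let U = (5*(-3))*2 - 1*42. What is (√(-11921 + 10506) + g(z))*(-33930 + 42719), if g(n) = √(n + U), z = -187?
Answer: 8789*I*(√259 + √1415) ≈ 4.7206e+5*I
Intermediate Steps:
U = -72 (U = -15*2 - 42 = -30 - 42 = -72)
g(n) = √(-72 + n) (g(n) = √(n - 72) = √(-72 + n))
(√(-11921 + 10506) + g(z))*(-33930 + 42719) = (√(-11921 + 10506) + √(-72 - 187))*(-33930 + 42719) = (√(-1415) + √(-259))*8789 = (I*√1415 + I*√259)*8789 = (I*√259 + I*√1415)*8789 = 8789*I*√259 + 8789*I*√1415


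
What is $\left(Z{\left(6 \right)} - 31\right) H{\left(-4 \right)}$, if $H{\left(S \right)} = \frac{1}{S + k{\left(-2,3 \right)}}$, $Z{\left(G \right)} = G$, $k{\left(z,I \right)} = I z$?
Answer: $\frac{5}{2} \approx 2.5$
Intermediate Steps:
$H{\left(S \right)} = \frac{1}{-6 + S}$ ($H{\left(S \right)} = \frac{1}{S + 3 \left(-2\right)} = \frac{1}{S - 6} = \frac{1}{-6 + S}$)
$\left(Z{\left(6 \right)} - 31\right) H{\left(-4 \right)} = \frac{6 - 31}{-6 - 4} = - \frac{25}{-10} = \left(-25\right) \left(- \frac{1}{10}\right) = \frac{5}{2}$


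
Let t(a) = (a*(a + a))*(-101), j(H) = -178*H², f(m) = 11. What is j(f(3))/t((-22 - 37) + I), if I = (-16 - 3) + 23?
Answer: 89/2525 ≈ 0.035248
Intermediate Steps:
I = 4 (I = -19 + 23 = 4)
t(a) = -202*a² (t(a) = (a*(2*a))*(-101) = (2*a²)*(-101) = -202*a²)
j(f(3))/t((-22 - 37) + I) = (-178*11²)/((-202*((-22 - 37) + 4)²)) = (-178*121)/((-202*(-59 + 4)²)) = -21538/((-202*(-55)²)) = -21538/((-202*3025)) = -21538/(-611050) = -21538*(-1/611050) = 89/2525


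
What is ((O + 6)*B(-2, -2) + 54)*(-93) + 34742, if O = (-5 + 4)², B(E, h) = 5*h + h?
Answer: 37532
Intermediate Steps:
B(E, h) = 6*h
O = 1 (O = (-1)² = 1)
((O + 6)*B(-2, -2) + 54)*(-93) + 34742 = ((1 + 6)*(6*(-2)) + 54)*(-93) + 34742 = (7*(-12) + 54)*(-93) + 34742 = (-84 + 54)*(-93) + 34742 = -30*(-93) + 34742 = 2790 + 34742 = 37532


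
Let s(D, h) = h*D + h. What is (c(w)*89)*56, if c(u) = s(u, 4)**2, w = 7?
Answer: 5103616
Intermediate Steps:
s(D, h) = h + D*h (s(D, h) = D*h + h = h + D*h)
c(u) = (4 + 4*u)**2 (c(u) = (4*(1 + u))**2 = (4 + 4*u)**2)
(c(w)*89)*56 = ((16*(1 + 7)**2)*89)*56 = ((16*8**2)*89)*56 = ((16*64)*89)*56 = (1024*89)*56 = 91136*56 = 5103616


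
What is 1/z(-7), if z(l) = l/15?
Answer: -15/7 ≈ -2.1429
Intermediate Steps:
z(l) = l/15 (z(l) = l*(1/15) = l/15)
1/z(-7) = 1/((1/15)*(-7)) = 1/(-7/15) = -15/7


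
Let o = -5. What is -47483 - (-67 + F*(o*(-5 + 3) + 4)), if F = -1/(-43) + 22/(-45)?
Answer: -91737346/1935 ≈ -47410.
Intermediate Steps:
F = -901/1935 (F = -1*(-1/43) + 22*(-1/45) = 1/43 - 22/45 = -901/1935 ≈ -0.46563)
-47483 - (-67 + F*(o*(-5 + 3) + 4)) = -47483 - (-67 - 901*(-5*(-5 + 3) + 4)/1935) = -47483 - (-67 - 901*(-5*(-2) + 4)/1935) = -47483 - (-67 - 901*(10 + 4)/1935) = -47483 - (-67 - 901/1935*14) = -47483 - (-67 - 12614/1935) = -47483 - 1*(-142259/1935) = -47483 + 142259/1935 = -91737346/1935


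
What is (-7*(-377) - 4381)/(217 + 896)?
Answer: -1742/1113 ≈ -1.5651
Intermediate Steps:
(-7*(-377) - 4381)/(217 + 896) = (2639 - 4381)/1113 = -1742*1/1113 = -1742/1113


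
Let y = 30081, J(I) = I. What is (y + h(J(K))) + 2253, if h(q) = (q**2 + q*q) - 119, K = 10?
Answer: 32415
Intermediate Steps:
h(q) = -119 + 2*q**2 (h(q) = (q**2 + q**2) - 119 = 2*q**2 - 119 = -119 + 2*q**2)
(y + h(J(K))) + 2253 = (30081 + (-119 + 2*10**2)) + 2253 = (30081 + (-119 + 2*100)) + 2253 = (30081 + (-119 + 200)) + 2253 = (30081 + 81) + 2253 = 30162 + 2253 = 32415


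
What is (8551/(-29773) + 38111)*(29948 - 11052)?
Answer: 21440729081792/29773 ≈ 7.2014e+8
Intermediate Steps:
(8551/(-29773) + 38111)*(29948 - 11052) = (8551*(-1/29773) + 38111)*18896 = (-8551/29773 + 38111)*18896 = (1134670252/29773)*18896 = 21440729081792/29773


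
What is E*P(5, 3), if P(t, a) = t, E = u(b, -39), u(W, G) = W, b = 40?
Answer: 200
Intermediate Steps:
E = 40
E*P(5, 3) = 40*5 = 200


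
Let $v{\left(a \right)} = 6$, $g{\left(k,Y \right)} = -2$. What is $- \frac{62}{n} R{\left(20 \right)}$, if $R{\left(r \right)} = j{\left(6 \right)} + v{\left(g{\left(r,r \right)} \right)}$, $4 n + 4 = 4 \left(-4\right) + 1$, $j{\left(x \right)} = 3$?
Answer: $\frac{2232}{19} \approx 117.47$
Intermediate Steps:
$n = - \frac{19}{4}$ ($n = -1 + \frac{4 \left(-4\right) + 1}{4} = -1 + \frac{-16 + 1}{4} = -1 + \frac{1}{4} \left(-15\right) = -1 - \frac{15}{4} = - \frac{19}{4} \approx -4.75$)
$R{\left(r \right)} = 9$ ($R{\left(r \right)} = 3 + 6 = 9$)
$- \frac{62}{n} R{\left(20 \right)} = - \frac{62}{- \frac{19}{4}} \cdot 9 = \left(-62\right) \left(- \frac{4}{19}\right) 9 = \frac{248}{19} \cdot 9 = \frac{2232}{19}$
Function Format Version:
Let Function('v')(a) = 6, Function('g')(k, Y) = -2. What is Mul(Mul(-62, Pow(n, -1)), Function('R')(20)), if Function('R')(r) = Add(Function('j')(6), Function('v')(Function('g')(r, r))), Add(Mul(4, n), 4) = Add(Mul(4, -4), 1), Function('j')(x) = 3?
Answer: Rational(2232, 19) ≈ 117.47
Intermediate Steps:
n = Rational(-19, 4) (n = Add(-1, Mul(Rational(1, 4), Add(Mul(4, -4), 1))) = Add(-1, Mul(Rational(1, 4), Add(-16, 1))) = Add(-1, Mul(Rational(1, 4), -15)) = Add(-1, Rational(-15, 4)) = Rational(-19, 4) ≈ -4.7500)
Function('R')(r) = 9 (Function('R')(r) = Add(3, 6) = 9)
Mul(Mul(-62, Pow(n, -1)), Function('R')(20)) = Mul(Mul(-62, Pow(Rational(-19, 4), -1)), 9) = Mul(Mul(-62, Rational(-4, 19)), 9) = Mul(Rational(248, 19), 9) = Rational(2232, 19)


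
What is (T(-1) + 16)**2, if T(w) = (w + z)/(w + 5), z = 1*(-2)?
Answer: 3721/16 ≈ 232.56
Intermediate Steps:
z = -2
T(w) = (-2 + w)/(5 + w) (T(w) = (w - 2)/(w + 5) = (-2 + w)/(5 + w))
(T(-1) + 16)**2 = ((-2 - 1)/(5 - 1) + 16)**2 = (-3/4 + 16)**2 = (61/4)**2 = 3721/16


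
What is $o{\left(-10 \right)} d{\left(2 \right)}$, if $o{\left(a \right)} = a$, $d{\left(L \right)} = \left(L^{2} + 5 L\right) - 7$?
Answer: $-70$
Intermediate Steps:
$d{\left(L \right)} = -7 + L^{2} + 5 L$
$o{\left(-10 \right)} d{\left(2 \right)} = - 10 \left(-7 + 2^{2} + 5 \cdot 2\right) = - 10 \left(-7 + 4 + 10\right) = \left(-10\right) 7 = -70$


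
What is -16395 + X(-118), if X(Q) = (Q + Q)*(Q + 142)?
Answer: -22059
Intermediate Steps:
X(Q) = 2*Q*(142 + Q) (X(Q) = (2*Q)*(142 + Q) = 2*Q*(142 + Q))
-16395 + X(-118) = -16395 + 2*(-118)*(142 - 118) = -16395 + 2*(-118)*24 = -16395 - 5664 = -22059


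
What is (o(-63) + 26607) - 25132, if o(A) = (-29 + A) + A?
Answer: 1320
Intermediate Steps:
o(A) = -29 + 2*A
(o(-63) + 26607) - 25132 = ((-29 + 2*(-63)) + 26607) - 25132 = ((-29 - 126) + 26607) - 25132 = (-155 + 26607) - 25132 = 26452 - 25132 = 1320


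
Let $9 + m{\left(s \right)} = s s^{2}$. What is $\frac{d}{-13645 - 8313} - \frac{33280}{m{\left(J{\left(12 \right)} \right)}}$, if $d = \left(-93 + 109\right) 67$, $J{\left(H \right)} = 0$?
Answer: $\frac{365376296}{98811} \approx 3697.7$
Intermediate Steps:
$m{\left(s \right)} = -9 + s^{3}$ ($m{\left(s \right)} = -9 + s s^{2} = -9 + s^{3}$)
$d = 1072$ ($d = 16 \cdot 67 = 1072$)
$\frac{d}{-13645 - 8313} - \frac{33280}{m{\left(J{\left(12 \right)} \right)}} = \frac{1072}{-13645 - 8313} - \frac{33280}{-9 + 0^{3}} = \frac{1072}{-13645 - 8313} - \frac{33280}{-9 + 0} = \frac{1072}{-21958} - \frac{33280}{-9} = 1072 \left(- \frac{1}{21958}\right) - - \frac{33280}{9} = - \frac{536}{10979} + \frac{33280}{9} = \frac{365376296}{98811}$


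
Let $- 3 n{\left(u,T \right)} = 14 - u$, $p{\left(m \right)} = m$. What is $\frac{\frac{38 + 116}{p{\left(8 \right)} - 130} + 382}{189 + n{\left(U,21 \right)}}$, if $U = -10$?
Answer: $\frac{23225}{11041} \approx 2.1035$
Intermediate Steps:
$n{\left(u,T \right)} = - \frac{14}{3} + \frac{u}{3}$ ($n{\left(u,T \right)} = - \frac{14 - u}{3} = - \frac{14}{3} + \frac{u}{3}$)
$\frac{\frac{38 + 116}{p{\left(8 \right)} - 130} + 382}{189 + n{\left(U,21 \right)}} = \frac{\frac{38 + 116}{8 - 130} + 382}{189 + \left(- \frac{14}{3} + \frac{1}{3} \left(-10\right)\right)} = \frac{\frac{154}{-122} + 382}{189 - 8} = \frac{154 \left(- \frac{1}{122}\right) + 382}{189 - 8} = \frac{- \frac{77}{61} + 382}{181} = \frac{23225}{61} \cdot \frac{1}{181} = \frac{23225}{11041}$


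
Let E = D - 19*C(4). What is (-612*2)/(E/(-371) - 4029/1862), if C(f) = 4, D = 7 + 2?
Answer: 120791664/195715 ≈ 617.18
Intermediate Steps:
D = 9
E = -67 (E = 9 - 19*4 = 9 - 76 = -67)
(-612*2)/(E/(-371) - 4029/1862) = (-612*2)/(-67/(-371) - 4029/1862) = -1224/(-67*(-1/371) - 4029*1/1862) = -1224/(67/371 - 4029/1862) = -1224/(-195715/98686) = -1224*(-98686/195715) = 120791664/195715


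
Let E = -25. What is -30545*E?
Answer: 763625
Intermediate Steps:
-30545*E = -30545*(-25) = 763625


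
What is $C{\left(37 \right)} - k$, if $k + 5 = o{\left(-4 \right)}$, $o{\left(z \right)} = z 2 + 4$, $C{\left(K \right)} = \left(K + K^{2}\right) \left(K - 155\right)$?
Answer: $-165899$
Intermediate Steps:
$C{\left(K \right)} = \left(-155 + K\right) \left(K + K^{2}\right)$ ($C{\left(K \right)} = \left(K + K^{2}\right) \left(-155 + K\right) = \left(-155 + K\right) \left(K + K^{2}\right)$)
$o{\left(z \right)} = 4 + 2 z$ ($o{\left(z \right)} = 2 z + 4 = 4 + 2 z$)
$k = -9$ ($k = -5 + \left(4 + 2 \left(-4\right)\right) = -5 + \left(4 - 8\right) = -5 - 4 = -9$)
$C{\left(37 \right)} - k = 37 \left(-155 + 37^{2} - 5698\right) - -9 = 37 \left(-155 + 1369 - 5698\right) + 9 = 37 \left(-4484\right) + 9 = -165908 + 9 = -165899$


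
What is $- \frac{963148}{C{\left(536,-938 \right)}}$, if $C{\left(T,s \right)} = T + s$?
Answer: $\frac{481574}{201} \approx 2395.9$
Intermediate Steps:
$- \frac{963148}{C{\left(536,-938 \right)}} = - \frac{963148}{536 - 938} = - \frac{963148}{-402} = \left(-963148\right) \left(- \frac{1}{402}\right) = \frac{481574}{201}$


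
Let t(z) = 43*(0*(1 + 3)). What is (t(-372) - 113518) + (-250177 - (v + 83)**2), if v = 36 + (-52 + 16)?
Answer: -370584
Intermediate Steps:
t(z) = 0 (t(z) = 43*(0*4) = 43*0 = 0)
v = 0 (v = 36 - 36 = 0)
(t(-372) - 113518) + (-250177 - (v + 83)**2) = (0 - 113518) + (-250177 - (0 + 83)**2) = -113518 + (-250177 - 1*83**2) = -113518 + (-250177 - 1*6889) = -113518 + (-250177 - 6889) = -113518 - 257066 = -370584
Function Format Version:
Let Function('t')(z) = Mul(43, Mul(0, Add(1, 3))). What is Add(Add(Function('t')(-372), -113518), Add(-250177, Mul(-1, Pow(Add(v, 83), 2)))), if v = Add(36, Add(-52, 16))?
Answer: -370584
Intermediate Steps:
Function('t')(z) = 0 (Function('t')(z) = Mul(43, Mul(0, 4)) = Mul(43, 0) = 0)
v = 0 (v = Add(36, -36) = 0)
Add(Add(Function('t')(-372), -113518), Add(-250177, Mul(-1, Pow(Add(v, 83), 2)))) = Add(Add(0, -113518), Add(-250177, Mul(-1, Pow(Add(0, 83), 2)))) = Add(-113518, Add(-250177, Mul(-1, Pow(83, 2)))) = Add(-113518, Add(-250177, Mul(-1, 6889))) = Add(-113518, Add(-250177, -6889)) = Add(-113518, -257066) = -370584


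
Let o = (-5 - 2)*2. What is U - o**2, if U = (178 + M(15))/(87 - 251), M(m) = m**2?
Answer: -32547/164 ≈ -198.46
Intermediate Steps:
o = -14 (o = -7*2 = -14)
U = -403/164 (U = (178 + 15**2)/(87 - 251) = (178 + 225)/(-164) = 403*(-1/164) = -403/164 ≈ -2.4573)
U - o**2 = -403/164 - 1*(-14)**2 = -403/164 - 1*196 = -403/164 - 196 = -32547/164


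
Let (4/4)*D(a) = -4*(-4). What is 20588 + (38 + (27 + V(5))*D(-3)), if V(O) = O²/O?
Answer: 21138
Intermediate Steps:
D(a) = 16 (D(a) = -4*(-4) = 16)
V(O) = O
20588 + (38 + (27 + V(5))*D(-3)) = 20588 + (38 + (27 + 5)*16) = 20588 + (38 + 32*16) = 20588 + (38 + 512) = 20588 + 550 = 21138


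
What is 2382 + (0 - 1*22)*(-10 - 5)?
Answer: 2712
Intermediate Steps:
2382 + (0 - 1*22)*(-10 - 5) = 2382 + (0 - 22)*(-15) = 2382 - 22*(-15) = 2382 + 330 = 2712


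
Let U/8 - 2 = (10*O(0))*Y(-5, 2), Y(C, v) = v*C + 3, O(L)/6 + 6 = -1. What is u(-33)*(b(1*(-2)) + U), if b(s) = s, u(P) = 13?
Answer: 305942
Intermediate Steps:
O(L) = -42 (O(L) = -36 + 6*(-1) = -36 - 6 = -42)
Y(C, v) = 3 + C*v (Y(C, v) = C*v + 3 = 3 + C*v)
U = 23536 (U = 16 + 8*((10*(-42))*(3 - 5*2)) = 16 + 8*(-420*(3 - 10)) = 16 + 8*(-420*(-7)) = 16 + 8*2940 = 16 + 23520 = 23536)
u(-33)*(b(1*(-2)) + U) = 13*(1*(-2) + 23536) = 13*(-2 + 23536) = 13*23534 = 305942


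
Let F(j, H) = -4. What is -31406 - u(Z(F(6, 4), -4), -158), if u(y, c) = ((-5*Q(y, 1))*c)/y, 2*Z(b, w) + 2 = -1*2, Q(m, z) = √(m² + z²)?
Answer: -31406 + 395*√5 ≈ -30523.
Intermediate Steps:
Z(b, w) = -2 (Z(b, w) = -1 + (-1*2)/2 = -1 + (½)*(-2) = -1 - 1 = -2)
u(y, c) = -5*c*√(1 + y²)/y (u(y, c) = ((-5*√(y² + 1²))*c)/y = ((-5*√(y² + 1))*c)/y = ((-5*√(1 + y²))*c)/y = (-5*c*√(1 + y²))/y = -5*c*√(1 + y²)/y)
-31406 - u(Z(F(6, 4), -4), -158) = -31406 - (-5)*(-158)*√(1 + (-2)²)/(-2) = -31406 - (-5)*(-158)*(-1)*√(1 + 4)/2 = -31406 - (-5)*(-158)*(-1)*√5/2 = -31406 - (-395)*√5 = -31406 + 395*√5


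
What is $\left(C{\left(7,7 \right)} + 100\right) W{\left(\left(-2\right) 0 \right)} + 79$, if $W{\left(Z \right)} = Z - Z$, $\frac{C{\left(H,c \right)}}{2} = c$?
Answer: $79$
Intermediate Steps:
$C{\left(H,c \right)} = 2 c$
$W{\left(Z \right)} = 0$
$\left(C{\left(7,7 \right)} + 100\right) W{\left(\left(-2\right) 0 \right)} + 79 = \left(2 \cdot 7 + 100\right) 0 + 79 = \left(14 + 100\right) 0 + 79 = 114 \cdot 0 + 79 = 0 + 79 = 79$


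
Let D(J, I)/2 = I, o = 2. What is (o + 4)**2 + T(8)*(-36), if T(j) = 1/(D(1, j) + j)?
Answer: 69/2 ≈ 34.500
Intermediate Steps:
D(J, I) = 2*I
T(j) = 1/(3*j) (T(j) = 1/(2*j + j) = 1/(3*j))
(o + 4)**2 + T(8)*(-36) = (2 + 4)**2 + ((1/3)/8)*(-36) = 6**2 + ((1/3)*(1/8))*(-36) = 36 + (1/24)*(-36) = 36 - 3/2 = 69/2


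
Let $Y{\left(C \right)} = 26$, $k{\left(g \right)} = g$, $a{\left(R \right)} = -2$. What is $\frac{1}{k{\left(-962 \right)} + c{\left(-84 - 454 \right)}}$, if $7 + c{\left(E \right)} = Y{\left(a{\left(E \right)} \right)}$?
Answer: $- \frac{1}{943} \approx -0.0010604$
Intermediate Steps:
$c{\left(E \right)} = 19$ ($c{\left(E \right)} = -7 + 26 = 19$)
$\frac{1}{k{\left(-962 \right)} + c{\left(-84 - 454 \right)}} = \frac{1}{-962 + 19} = \frac{1}{-943} = - \frac{1}{943}$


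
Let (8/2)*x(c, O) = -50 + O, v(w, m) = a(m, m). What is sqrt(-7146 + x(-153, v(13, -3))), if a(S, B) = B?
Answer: I*sqrt(28637)/2 ≈ 84.612*I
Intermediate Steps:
v(w, m) = m
x(c, O) = -25/2 + O/4 (x(c, O) = (-50 + O)/4 = -25/2 + O/4)
sqrt(-7146 + x(-153, v(13, -3))) = sqrt(-7146 + (-25/2 + (1/4)*(-3))) = sqrt(-7146 + (-25/2 - 3/4)) = sqrt(-7146 - 53/4) = sqrt(-28637/4) = I*sqrt(28637)/2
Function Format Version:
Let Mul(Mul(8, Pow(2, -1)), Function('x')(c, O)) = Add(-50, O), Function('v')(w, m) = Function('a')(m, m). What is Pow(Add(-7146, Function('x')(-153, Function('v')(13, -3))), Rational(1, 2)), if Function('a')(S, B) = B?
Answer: Mul(Rational(1, 2), I, Pow(28637, Rational(1, 2))) ≈ Mul(84.612, I)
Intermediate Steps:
Function('v')(w, m) = m
Function('x')(c, O) = Add(Rational(-25, 2), Mul(Rational(1, 4), O)) (Function('x')(c, O) = Mul(Rational(1, 4), Add(-50, O)) = Add(Rational(-25, 2), Mul(Rational(1, 4), O)))
Pow(Add(-7146, Function('x')(-153, Function('v')(13, -3))), Rational(1, 2)) = Pow(Add(-7146, Add(Rational(-25, 2), Mul(Rational(1, 4), -3))), Rational(1, 2)) = Pow(Add(-7146, Add(Rational(-25, 2), Rational(-3, 4))), Rational(1, 2)) = Pow(Add(-7146, Rational(-53, 4)), Rational(1, 2)) = Pow(Rational(-28637, 4), Rational(1, 2)) = Mul(Rational(1, 2), I, Pow(28637, Rational(1, 2)))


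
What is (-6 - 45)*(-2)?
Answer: 102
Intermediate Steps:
(-6 - 45)*(-2) = -51*(-2) = 102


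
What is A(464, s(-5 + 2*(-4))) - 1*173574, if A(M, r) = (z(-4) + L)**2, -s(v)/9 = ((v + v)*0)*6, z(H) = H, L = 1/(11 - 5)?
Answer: -6248135/36 ≈ -1.7356e+5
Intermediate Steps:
L = 1/6 ≈ 0.16667
s(v) = 0 (s(v) = -9*(v + v)*0*6 = -9*(2*v)*0*6 = -0*6 = -9*0 = 0)
A(M, r) = 529/36 (A(M, r) = (-4 + 1/6)**2 = (-23/6)**2 = 529/36)
A(464, s(-5 + 2*(-4))) - 1*173574 = 529/36 - 1*173574 = 529/36 - 173574 = -6248135/36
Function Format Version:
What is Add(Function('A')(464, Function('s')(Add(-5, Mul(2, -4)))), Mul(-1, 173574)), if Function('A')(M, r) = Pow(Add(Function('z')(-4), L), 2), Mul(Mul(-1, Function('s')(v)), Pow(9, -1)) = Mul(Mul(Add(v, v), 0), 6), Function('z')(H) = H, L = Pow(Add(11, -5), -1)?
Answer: Rational(-6248135, 36) ≈ -1.7356e+5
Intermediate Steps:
L = Rational(1, 6) (L = Pow(6, -1) = Rational(1, 6) ≈ 0.16667)
Function('s')(v) = 0 (Function('s')(v) = Mul(-9, Mul(Mul(Add(v, v), 0), 6)) = Mul(-9, Mul(Mul(Mul(2, v), 0), 6)) = Mul(-9, Mul(0, 6)) = Mul(-9, 0) = 0)
Function('A')(M, r) = Rational(529, 36) (Function('A')(M, r) = Pow(Add(-4, Rational(1, 6)), 2) = Pow(Rational(-23, 6), 2) = Rational(529, 36))
Add(Function('A')(464, Function('s')(Add(-5, Mul(2, -4)))), Mul(-1, 173574)) = Add(Rational(529, 36), Mul(-1, 173574)) = Add(Rational(529, 36), -173574) = Rational(-6248135, 36)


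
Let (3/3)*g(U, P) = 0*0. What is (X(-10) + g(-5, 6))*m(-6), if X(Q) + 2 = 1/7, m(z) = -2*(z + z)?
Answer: -312/7 ≈ -44.571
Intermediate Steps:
g(U, P) = 0 (g(U, P) = 0*0 = 0)
m(z) = -4*z
X(Q) = -13/7 (X(Q) = -2 + 1/7 = -13/7)
(X(-10) + g(-5, 6))*m(-6) = (-13/7 + 0)*(-4*(-6)) = -13/7*24 = -312/7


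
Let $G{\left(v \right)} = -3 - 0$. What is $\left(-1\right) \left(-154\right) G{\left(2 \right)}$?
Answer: $-462$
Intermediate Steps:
$G{\left(v \right)} = -3$ ($G{\left(v \right)} = -3 + 0 = -3$)
$\left(-1\right) \left(-154\right) G{\left(2 \right)} = \left(-1\right) \left(-154\right) \left(-3\right) = 154 \left(-3\right) = -462$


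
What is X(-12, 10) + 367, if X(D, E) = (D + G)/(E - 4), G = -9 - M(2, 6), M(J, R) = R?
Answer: 725/2 ≈ 362.50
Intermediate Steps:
G = -15 (G = -9 - 1*6 = -9 - 6 = -15)
X(D, E) = (-15 + D)/(-4 + E) (X(D, E) = (D - 15)/(E - 4) = (-15 + D)/(-4 + E))
X(-12, 10) + 367 = (-15 - 12)/(-4 + 10) + 367 = -27/6 + 367 = (1/6)*(-27) + 367 = -9/2 + 367 = 725/2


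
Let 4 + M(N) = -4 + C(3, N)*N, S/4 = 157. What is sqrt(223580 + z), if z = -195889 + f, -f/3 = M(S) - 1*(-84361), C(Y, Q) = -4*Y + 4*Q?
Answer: 2*I*sqrt(1233842) ≈ 2221.6*I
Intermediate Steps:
S = 628 (S = 4*157 = 628)
M(N) = -8 + N*(-12 + 4*N) (M(N) = -4 + (-4 + (-4*3 + 4*N)*N) = -4 + (-4 + (-12 + 4*N)*N) = -4 + (-4 + N*(-12 + 4*N)) = -8 + N*(-12 + 4*N))
f = -4963059 (f = -3*((-8 + 4*628*(-3 + 628)) - 1*(-84361)) = -3*((-8 + 4*628*625) + 84361) = -3*((-8 + 1570000) + 84361) = -3*(1569992 + 84361) = -3*1654353 = -4963059)
z = -5158948 (z = -195889 - 4963059 = -5158948)
sqrt(223580 + z) = sqrt(223580 - 5158948) = sqrt(-4935368) = 2*I*sqrt(1233842)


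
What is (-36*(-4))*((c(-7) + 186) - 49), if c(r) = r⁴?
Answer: 365472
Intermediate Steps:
(-36*(-4))*((c(-7) + 186) - 49) = (-36*(-4))*(((-7)⁴ + 186) - 49) = 144*((2401 + 186) - 49) = 144*(2587 - 49) = 144*2538 = 365472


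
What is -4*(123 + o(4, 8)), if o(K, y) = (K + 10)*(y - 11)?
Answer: -324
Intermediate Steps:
o(K, y) = (-11 + y)*(10 + K) (o(K, y) = (10 + K)*(-11 + y) = (-11 + y)*(10 + K))
-4*(123 + o(4, 8)) = -4*(123 + (-110 - 11*4 + 10*8 + 4*8)) = -4*(123 + (-110 - 44 + 80 + 32)) = -4*(123 - 42) = -4*81 = -324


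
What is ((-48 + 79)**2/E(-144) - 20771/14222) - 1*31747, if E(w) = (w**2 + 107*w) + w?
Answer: -1170350126489/36863424 ≈ -31748.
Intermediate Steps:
E(w) = w**2 + 108*w
((-48 + 79)**2/E(-144) - 20771/14222) - 1*31747 = ((-48 + 79)**2/((-144*(108 - 144))) - 20771/14222) - 1*31747 = (31**2/((-144*(-36))) - 20771*1/14222) - 31747 = (961/5184 - 20771/14222) - 31747 = -47004761/36863424 - 31747 = -1170350126489/36863424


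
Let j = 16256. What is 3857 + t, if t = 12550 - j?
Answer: 151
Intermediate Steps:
t = -3706 (t = 12550 - 1*16256 = 12550 - 16256 = -3706)
3857 + t = 3857 - 3706 = 151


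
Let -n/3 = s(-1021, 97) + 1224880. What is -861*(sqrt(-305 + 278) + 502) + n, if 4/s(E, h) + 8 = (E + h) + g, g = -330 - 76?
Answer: -915830224/223 - 2583*I*sqrt(3) ≈ -4.1069e+6 - 4473.9*I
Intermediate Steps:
g = -406
s(E, h) = 4/(-414 + E + h) (s(E, h) = 4/(-8 + ((E + h) - 406)) = 4/(-8 + (-406 + E + h)) = 4/(-414 + E + h))
n = -819444718/223 (n = -3*(4/(-414 - 1021 + 97) + 1224880) = -3*(4/(-1338) + 1224880) = -3*(4*(-1/1338) + 1224880) = -3*(-2/669 + 1224880) = -3*819444718/669 = -819444718/223 ≈ -3.6746e+6)
-861*(sqrt(-305 + 278) + 502) + n = -861*(sqrt(-305 + 278) + 502) - 819444718/223 = -861*(sqrt(-27) + 502) - 819444718/223 = -861*(3*I*sqrt(3) + 502) - 819444718/223 = -861*(502 + 3*I*sqrt(3)) - 819444718/223 = (-432222 - 2583*I*sqrt(3)) - 819444718/223 = -915830224/223 - 2583*I*sqrt(3)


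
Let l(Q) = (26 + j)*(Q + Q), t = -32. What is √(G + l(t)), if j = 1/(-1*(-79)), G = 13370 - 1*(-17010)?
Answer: 10*√1792115/79 ≈ 169.46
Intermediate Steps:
G = 30380 (G = 13370 + 17010 = 30380)
j = 1/79 ≈ 0.012658
l(Q) = 4110*Q/79 (l(Q) = (26 + 1/79)*(Q + Q) = 2055*(2*Q)/79 = 4110*Q/79)
√(G + l(t)) = √(30380 + (4110/79)*(-32)) = √(30380 - 131520/79) = √(2268500/79) = 10*√1792115/79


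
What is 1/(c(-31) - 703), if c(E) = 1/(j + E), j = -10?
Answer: -41/28824 ≈ -0.0014224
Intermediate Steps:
c(E) = 1/(-10 + E)
1/(c(-31) - 703) = 1/(1/(-10 - 31) - 703) = 1/(1/(-41) - 703) = 1/(-1/41 - 703) = 1/(-28824/41) = -41/28824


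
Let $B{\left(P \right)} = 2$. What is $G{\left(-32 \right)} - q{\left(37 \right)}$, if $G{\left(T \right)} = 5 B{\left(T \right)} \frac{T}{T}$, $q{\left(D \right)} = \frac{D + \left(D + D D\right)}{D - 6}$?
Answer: $- \frac{1133}{31} \approx -36.548$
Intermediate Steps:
$q{\left(D \right)} = \frac{D^{2} + 2 D}{-6 + D}$ ($q{\left(D \right)} = \frac{D + \left(D + D^{2}\right)}{-6 + D} = \frac{D^{2} + 2 D}{-6 + D}$)
$G{\left(T \right)} = 10$ ($G{\left(T \right)} = 5 \cdot 2 \frac{T}{T} = 10 \cdot 1 = 10$)
$G{\left(-32 \right)} - q{\left(37 \right)} = 10 - \frac{37 \left(2 + 37\right)}{-6 + 37} = 10 - 37 \cdot \frac{1}{31} \cdot 39 = 10 - \frac{1443}{31} = - \frac{1133}{31}$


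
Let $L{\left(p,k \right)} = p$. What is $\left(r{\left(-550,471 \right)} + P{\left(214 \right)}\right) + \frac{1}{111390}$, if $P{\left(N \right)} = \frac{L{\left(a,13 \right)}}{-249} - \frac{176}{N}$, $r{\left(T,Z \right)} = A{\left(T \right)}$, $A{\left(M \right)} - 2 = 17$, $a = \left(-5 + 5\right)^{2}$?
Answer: $\frac{216653657}{11918730} \approx 18.178$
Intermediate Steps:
$a = 0$ ($a = 0^{2} = 0$)
$A{\left(M \right)} = 19$ ($A{\left(M \right)} = 2 + 17 = 19$)
$r{\left(T,Z \right)} = 19$
$P{\left(N \right)} = - \frac{176}{N}$ ($P{\left(N \right)} = \frac{0}{-249} - \frac{176}{N} = 0 \left(- \frac{1}{249}\right) - \frac{176}{N} = 0 - \frac{176}{N} = - \frac{176}{N}$)
$\left(r{\left(-550,471 \right)} + P{\left(214 \right)}\right) + \frac{1}{111390} = \left(19 - \frac{176}{214}\right) + \frac{1}{111390} = \left(19 - \frac{88}{107}\right) + \frac{1}{111390} = \frac{1945}{107} + \frac{1}{111390} = \frac{216653657}{11918730}$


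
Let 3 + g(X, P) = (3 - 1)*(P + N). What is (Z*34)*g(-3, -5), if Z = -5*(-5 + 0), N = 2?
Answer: -7650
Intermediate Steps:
Z = 25 (Z = -5*(-5) = 25)
g(X, P) = 1 + 2*P (g(X, P) = -3 + (3 - 1)*(P + 2) = -3 + 2*(2 + P) = -3 + (4 + 2*P) = 1 + 2*P)
(Z*34)*g(-3, -5) = (25*34)*(1 + 2*(-5)) = 850*(1 - 10) = 850*(-9) = -7650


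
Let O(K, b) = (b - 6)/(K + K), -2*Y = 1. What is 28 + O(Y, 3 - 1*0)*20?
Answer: 88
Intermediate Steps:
Y = -1/2 (Y = -1/2*1 = -1/2 ≈ -0.50000)
O(K, b) = (-6 + b)/(2*K) (O(K, b) = (-6 + b)/((2*K)) = (-6 + b)*(1/(2*K)) = (-6 + b)/(2*K))
28 + O(Y, 3 - 1*0)*20 = 28 + ((-6 + (3 - 1*0))/(2*(-1/2)))*20 = 28 + ((1/2)*(-2)*(-6 + (3 + 0)))*20 = 28 + ((1/2)*(-2)*(-6 + 3))*20 = 28 + ((1/2)*(-2)*(-3))*20 = 28 + 3*20 = 28 + 60 = 88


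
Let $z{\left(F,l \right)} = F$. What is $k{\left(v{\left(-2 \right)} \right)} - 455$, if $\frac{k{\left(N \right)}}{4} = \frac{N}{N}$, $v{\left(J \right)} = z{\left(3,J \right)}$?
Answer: $-451$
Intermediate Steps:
$v{\left(J \right)} = 3$
$k{\left(N \right)} = 4$ ($k{\left(N \right)} = 4 \frac{N}{N} = 4 \cdot 1 = 4$)
$k{\left(v{\left(-2 \right)} \right)} - 455 = 4 - 455 = -451$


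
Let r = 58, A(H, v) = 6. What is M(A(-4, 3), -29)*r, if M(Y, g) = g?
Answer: -1682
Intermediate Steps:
M(A(-4, 3), -29)*r = -29*58 = -1682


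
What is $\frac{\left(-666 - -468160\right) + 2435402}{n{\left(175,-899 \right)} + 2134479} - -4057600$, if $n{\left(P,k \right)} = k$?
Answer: $\frac{2164304277724}{533395} \approx 4.0576 \cdot 10^{6}$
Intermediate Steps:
$\frac{\left(-666 - -468160\right) + 2435402}{n{\left(175,-899 \right)} + 2134479} - -4057600 = \frac{\left(-666 - -468160\right) + 2435402}{-899 + 2134479} - -4057600 = \frac{\left(-666 + 468160\right) + 2435402}{2133580} + 4057600 = \left(467494 + 2435402\right) \frac{1}{2133580} + 4057600 = 2902896 \cdot \frac{1}{2133580} + 4057600 = \frac{725724}{533395} + 4057600 = \frac{2164304277724}{533395}$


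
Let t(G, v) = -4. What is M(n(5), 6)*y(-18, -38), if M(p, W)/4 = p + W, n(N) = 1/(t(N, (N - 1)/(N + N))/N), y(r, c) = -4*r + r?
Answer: 1026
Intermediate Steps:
y(r, c) = -3*r
n(N) = -N/4 (n(N) = 1/(-4/N) = -N/4)
M(p, W) = 4*W + 4*p (M(p, W) = 4*(p + W) = 4*(W + p) = 4*W + 4*p)
M(n(5), 6)*y(-18, -38) = (4*6 + 4*(-1/4*5))*(-3*(-18)) = (24 + 4*(-5/4))*54 = (24 - 5)*54 = 19*54 = 1026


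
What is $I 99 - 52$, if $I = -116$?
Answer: $-11536$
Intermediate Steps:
$I 99 - 52 = \left(-116\right) 99 - 52 = -11484 + \left(-69 + 17\right) = -11484 - 52 = -11536$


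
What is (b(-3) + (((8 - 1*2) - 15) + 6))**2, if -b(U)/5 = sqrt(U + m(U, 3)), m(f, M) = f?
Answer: -141 + 30*I*sqrt(6) ≈ -141.0 + 73.485*I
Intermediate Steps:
b(U) = -5*sqrt(2)*sqrt(U) (b(U) = -5*sqrt(U + U) = -5*sqrt(2)*sqrt(U))
(b(-3) + (((8 - 1*2) - 15) + 6))**2 = (-5*sqrt(2)*sqrt(-3) + (((8 - 1*2) - 15) + 6))**2 = (-5*sqrt(2)*I*sqrt(3) + (((8 - 2) - 15) + 6))**2 = (-5*I*sqrt(6) + ((6 - 15) + 6))**2 = (-5*I*sqrt(6) + (-9 + 6))**2 = (-5*I*sqrt(6) - 3)**2 = (-3 - 5*I*sqrt(6))**2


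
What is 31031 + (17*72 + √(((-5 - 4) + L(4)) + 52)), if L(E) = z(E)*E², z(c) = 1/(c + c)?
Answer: 32255 + 3*√5 ≈ 32262.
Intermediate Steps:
z(c) = 1/(2*c)
L(E) = E/2 (L(E) = (1/(2*E))*E² = E/2)
31031 + (17*72 + √(((-5 - 4) + L(4)) + 52)) = 31031 + (17*72 + √(((-5 - 4) + (½)*4) + 52)) = 31031 + (1224 + √((-9 + 2) + 52)) = 31031 + (1224 + √(-7 + 52)) = 31031 + (1224 + √45) = 31031 + (1224 + 3*√5) = 32255 + 3*√5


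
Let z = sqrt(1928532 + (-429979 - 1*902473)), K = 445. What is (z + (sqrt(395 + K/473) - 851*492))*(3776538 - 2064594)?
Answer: -716777257248 + 6847776*sqrt(37255) + 6847776*sqrt(5536465)/473 ≈ -7.1542e+11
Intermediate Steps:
z = 4*sqrt(37255) (z = sqrt(1928532 + (-429979 - 902473)) = sqrt(1928532 - 1332452) = sqrt(596080) = 4*sqrt(37255) ≈ 772.06)
(z + (sqrt(395 + K/473) - 851*492))*(3776538 - 2064594) = (4*sqrt(37255) + (sqrt(395 + 445/473) - 851*492))*(3776538 - 2064594) = (4*sqrt(37255) + (sqrt(395 + 445*(1/473)) - 418692))*1711944 = (4*sqrt(37255) + (sqrt(395 + 445/473) - 418692))*1711944 = (4*sqrt(37255) + (sqrt(187280/473) - 418692))*1711944 = (4*sqrt(37255) + (4*sqrt(5536465)/473 - 418692))*1711944 = (4*sqrt(37255) + (-418692 + 4*sqrt(5536465)/473))*1711944 = (-418692 + 4*sqrt(37255) + 4*sqrt(5536465)/473)*1711944 = -716777257248 + 6847776*sqrt(37255) + 6847776*sqrt(5536465)/473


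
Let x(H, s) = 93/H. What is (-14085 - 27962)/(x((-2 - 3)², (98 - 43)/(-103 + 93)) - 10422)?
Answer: 1051175/260457 ≈ 4.0359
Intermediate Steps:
(-14085 - 27962)/(x((-2 - 3)², (98 - 43)/(-103 + 93)) - 10422) = (-14085 - 27962)/(93/((-2 - 3)²) - 10422) = -42047/(93/((-5)²) - 10422) = -42047/(93/25 - 10422) = -42047/(-260457/25) = -42047*(-25/260457) = 1051175/260457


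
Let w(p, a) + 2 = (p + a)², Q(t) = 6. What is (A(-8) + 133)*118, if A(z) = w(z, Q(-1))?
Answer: 15930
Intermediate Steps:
w(p, a) = -2 + (a + p)² (w(p, a) = -2 + (p + a)² = -2 + (a + p)²)
A(z) = -2 + (6 + z)²
(A(-8) + 133)*118 = ((-2 + (6 - 8)²) + 133)*118 = ((-2 + (-2)²) + 133)*118 = ((-2 + 4) + 133)*118 = (2 + 133)*118 = 135*118 = 15930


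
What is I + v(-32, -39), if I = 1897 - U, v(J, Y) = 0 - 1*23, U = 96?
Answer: 1778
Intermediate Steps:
v(J, Y) = -23 (v(J, Y) = 0 - 23 = -23)
I = 1801 (I = 1897 - 1*96 = 1897 - 96 = 1801)
I + v(-32, -39) = 1801 - 23 = 1778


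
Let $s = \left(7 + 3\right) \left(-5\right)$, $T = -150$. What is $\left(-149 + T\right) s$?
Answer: $14950$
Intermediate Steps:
$s = -50$ ($s = 10 \left(-5\right) = -50$)
$\left(-149 + T\right) s = \left(-149 - 150\right) \left(-50\right) = \left(-299\right) \left(-50\right) = 14950$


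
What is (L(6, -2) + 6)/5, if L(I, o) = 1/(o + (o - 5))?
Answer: 53/45 ≈ 1.1778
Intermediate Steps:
L(I, o) = 1/(-5 + 2*o) (L(I, o) = 1/(o + (-5 + o)) = 1/(-5 + 2*o))
(L(6, -2) + 6)/5 = (1/(-5 + 2*(-2)) + 6)/5 = (1/(-5 - 4) + 6)*(1/5) = (1/(-9) + 6)*(1/5) = (-1/9 + 6)*(1/5) = (53/9)*(1/5) = 53/45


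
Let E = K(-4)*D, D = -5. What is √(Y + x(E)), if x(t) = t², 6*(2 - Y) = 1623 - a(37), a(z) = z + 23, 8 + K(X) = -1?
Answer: √7066/2 ≈ 42.030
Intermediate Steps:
K(X) = -9 (K(X) = -8 - 1 = -9)
a(z) = 23 + z
E = 45 (E = -9*(-5) = 45)
Y = -517/2 (Y = 2 - (1623 - (23 + 37))/6 = 2 - (1623 - 1*60)/6 = 2 - (1623 - 60)/6 = 2 - ⅙*1563 = 2 - 521/2 = -517/2 ≈ -258.50)
√(Y + x(E)) = √(-517/2 + 45²) = √(-517/2 + 2025) = √(3533/2) = √7066/2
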